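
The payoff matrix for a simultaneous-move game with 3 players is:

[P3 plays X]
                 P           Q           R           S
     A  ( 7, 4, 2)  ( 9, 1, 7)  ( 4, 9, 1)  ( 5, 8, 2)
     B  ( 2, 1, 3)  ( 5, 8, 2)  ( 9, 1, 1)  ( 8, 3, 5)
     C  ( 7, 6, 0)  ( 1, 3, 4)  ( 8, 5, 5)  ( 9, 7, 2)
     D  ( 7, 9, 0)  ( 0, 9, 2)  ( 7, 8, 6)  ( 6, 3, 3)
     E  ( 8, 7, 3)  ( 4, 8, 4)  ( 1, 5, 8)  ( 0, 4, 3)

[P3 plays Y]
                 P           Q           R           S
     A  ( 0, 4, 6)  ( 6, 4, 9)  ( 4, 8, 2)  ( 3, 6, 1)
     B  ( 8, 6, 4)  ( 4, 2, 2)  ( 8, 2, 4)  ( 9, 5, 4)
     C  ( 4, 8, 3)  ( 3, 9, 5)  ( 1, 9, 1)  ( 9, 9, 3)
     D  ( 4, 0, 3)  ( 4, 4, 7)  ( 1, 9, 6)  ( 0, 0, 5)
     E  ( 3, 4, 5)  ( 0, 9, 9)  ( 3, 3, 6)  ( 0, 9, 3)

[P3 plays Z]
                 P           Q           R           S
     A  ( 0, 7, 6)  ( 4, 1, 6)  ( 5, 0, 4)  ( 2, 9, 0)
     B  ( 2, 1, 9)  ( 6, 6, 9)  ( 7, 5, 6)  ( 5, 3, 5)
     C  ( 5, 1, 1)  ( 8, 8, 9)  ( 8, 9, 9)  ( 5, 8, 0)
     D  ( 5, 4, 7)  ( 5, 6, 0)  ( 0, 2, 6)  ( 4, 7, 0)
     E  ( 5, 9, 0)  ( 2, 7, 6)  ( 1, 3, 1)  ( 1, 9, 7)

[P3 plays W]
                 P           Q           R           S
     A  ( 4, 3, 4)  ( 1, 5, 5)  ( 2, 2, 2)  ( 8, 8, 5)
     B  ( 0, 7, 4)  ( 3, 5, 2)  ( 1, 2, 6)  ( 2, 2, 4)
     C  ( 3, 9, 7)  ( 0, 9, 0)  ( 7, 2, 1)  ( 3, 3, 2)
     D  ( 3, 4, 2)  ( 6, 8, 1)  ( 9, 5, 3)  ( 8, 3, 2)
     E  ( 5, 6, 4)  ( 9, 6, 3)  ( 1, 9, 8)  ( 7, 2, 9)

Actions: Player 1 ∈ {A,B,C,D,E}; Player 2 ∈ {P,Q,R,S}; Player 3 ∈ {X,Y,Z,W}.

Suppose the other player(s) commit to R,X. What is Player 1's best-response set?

BR_1 = {B}

u_1(A vs R,X) = 4
u_1(B vs R,X) = 9
u_1(C vs R,X) = 8
u_1(D vs R,X) = 7
u_1(E vs R,X) = 1
max payoff 9 at {B}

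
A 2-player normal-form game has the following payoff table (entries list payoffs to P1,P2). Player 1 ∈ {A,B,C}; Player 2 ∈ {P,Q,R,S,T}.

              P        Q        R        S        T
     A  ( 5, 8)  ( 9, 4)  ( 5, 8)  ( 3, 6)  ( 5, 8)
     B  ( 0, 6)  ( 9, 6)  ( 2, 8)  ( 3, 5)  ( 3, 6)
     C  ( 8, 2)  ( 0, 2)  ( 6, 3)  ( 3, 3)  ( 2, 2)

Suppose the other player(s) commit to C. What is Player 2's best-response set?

argmax u_2 = {R,S}

u_2(P vs C) = 2
u_2(Q vs C) = 2
u_2(R vs C) = 3
u_2(S vs C) = 3
u_2(T vs C) = 2
max payoff 3 at {R,S}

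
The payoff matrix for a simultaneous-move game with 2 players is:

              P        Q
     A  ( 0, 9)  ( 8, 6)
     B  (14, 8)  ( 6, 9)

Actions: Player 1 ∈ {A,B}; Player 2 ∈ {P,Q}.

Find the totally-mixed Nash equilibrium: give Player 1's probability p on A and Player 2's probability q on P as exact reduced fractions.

P1 indiff ⇒ q·0+(1-q)·8 = q·14+(1-q)·6 ⇒ q(-14) = (1-q)(-2) ⇒ q = 1/8
P2 indiff ⇒ p·9+(1-p)·8 = p·6+(1-p)·9 ⇒ p(3) = (1-p)(1) ⇒ p = 1/4

(p,q) = (1/4, 1/8)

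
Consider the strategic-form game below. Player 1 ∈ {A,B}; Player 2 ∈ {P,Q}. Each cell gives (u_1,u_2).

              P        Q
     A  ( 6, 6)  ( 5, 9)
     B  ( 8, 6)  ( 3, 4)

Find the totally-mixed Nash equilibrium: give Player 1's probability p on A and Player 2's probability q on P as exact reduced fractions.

P1 indiff ⇒ q·6+(1-q)·5 = q·8+(1-q)·3 ⇒ q(-2) = (1-q)(-2) ⇒ q = 1/2
P2 indiff ⇒ p·6+(1-p)·6 = p·9+(1-p)·4 ⇒ p(-3) = (1-p)(-2) ⇒ p = 2/5

(p,q) = (2/5, 1/2)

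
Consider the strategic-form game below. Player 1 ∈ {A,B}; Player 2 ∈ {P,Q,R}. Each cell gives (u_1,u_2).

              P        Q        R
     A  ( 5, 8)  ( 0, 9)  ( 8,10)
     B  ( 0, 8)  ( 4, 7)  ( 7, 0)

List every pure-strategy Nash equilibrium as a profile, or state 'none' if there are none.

PSNE = {(A,R)}

(A,P): not NE [P2→R gives 10>8]
(A,Q): not NE [P1→B gives 4>0; P2→R gives 10>9]
(A,R): NE
(B,P): not NE [P1→A gives 5>0]
(B,Q): not NE [P2→P gives 8>7]
(B,R): not NE [P1→A gives 8>7; P2→P gives 8>0]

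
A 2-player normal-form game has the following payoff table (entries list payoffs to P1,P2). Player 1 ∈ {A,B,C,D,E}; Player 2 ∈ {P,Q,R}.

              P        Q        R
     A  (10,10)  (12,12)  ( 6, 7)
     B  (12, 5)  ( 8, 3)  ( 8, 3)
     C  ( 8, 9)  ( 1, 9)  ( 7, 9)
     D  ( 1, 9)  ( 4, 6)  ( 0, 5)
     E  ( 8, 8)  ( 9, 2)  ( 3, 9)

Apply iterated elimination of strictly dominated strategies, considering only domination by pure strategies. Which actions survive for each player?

P1 drop C (B beats it: P:12>8 Q:8>1 R:8>7)
P1 drop D (A beats it: P:10>1 Q:12>4 R:6>0)
P1 drop E (A beats it: P:10>8 Q:12>9 R:6>3)
P2 drop R (P beats it: A:10>7 B:5>3)
P1→{A,B} P2→{P,Q}

IESDS → P1:{A,B} P2:{P,Q}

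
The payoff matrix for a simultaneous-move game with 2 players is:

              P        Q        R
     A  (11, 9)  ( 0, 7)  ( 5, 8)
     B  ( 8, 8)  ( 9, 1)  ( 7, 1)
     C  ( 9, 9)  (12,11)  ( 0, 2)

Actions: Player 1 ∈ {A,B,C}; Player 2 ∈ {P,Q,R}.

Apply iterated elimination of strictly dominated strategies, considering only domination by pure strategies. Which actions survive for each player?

Survivors P1:{A,C} P2:{P,Q}

P2 drop R (P beats it: A:9>8 B:8>1 C:9>2)
P1 drop B (C beats it: P:9>8 Q:12>9)
P1→{A,C} P2→{P,Q}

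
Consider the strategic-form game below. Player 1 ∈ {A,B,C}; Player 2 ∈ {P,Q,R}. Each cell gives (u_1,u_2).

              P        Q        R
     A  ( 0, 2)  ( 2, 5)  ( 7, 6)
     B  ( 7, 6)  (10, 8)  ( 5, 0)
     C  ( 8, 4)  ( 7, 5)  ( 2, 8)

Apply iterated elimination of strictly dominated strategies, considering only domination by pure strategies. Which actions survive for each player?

Remaining: P1:{A,B} P2:{Q,R}

P2 drop P (Q beats it: A:5>2 B:8>6 C:5>4)
P1 drop C (B beats it: Q:10>7 R:5>2)
P1→{A,B} P2→{Q,R}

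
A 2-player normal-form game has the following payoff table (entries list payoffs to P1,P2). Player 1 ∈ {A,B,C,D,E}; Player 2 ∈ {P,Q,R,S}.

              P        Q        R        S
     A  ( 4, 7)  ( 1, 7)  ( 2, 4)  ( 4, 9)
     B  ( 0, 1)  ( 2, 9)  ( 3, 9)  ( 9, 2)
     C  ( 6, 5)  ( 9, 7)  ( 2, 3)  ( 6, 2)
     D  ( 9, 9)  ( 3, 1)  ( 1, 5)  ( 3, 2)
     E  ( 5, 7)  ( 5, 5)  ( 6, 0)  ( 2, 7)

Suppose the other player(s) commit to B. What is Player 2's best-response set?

u_2(P vs B) = 1
u_2(Q vs B) = 9
u_2(R vs B) = 9
u_2(S vs B) = 2
max payoff 9 at {Q,R}

P2 best: {Q,R}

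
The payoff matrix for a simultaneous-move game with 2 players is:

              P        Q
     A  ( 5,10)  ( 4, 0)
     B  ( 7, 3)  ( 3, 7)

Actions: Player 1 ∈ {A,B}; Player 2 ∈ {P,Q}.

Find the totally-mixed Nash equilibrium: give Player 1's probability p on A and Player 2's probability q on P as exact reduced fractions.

P1 indiff ⇒ q·5+(1-q)·4 = q·7+(1-q)·3 ⇒ q(-2) = (1-q)(-1) ⇒ q = 1/3
P2 indiff ⇒ p·10+(1-p)·3 = p·0+(1-p)·7 ⇒ p(10) = (1-p)(4) ⇒ p = 2/7

(p,q) = (2/7, 1/3)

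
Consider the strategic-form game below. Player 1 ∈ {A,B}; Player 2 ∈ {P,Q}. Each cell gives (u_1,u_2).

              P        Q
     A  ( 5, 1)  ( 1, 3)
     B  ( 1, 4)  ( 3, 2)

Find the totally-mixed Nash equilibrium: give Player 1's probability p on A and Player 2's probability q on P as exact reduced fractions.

P1 indiff ⇒ q·5+(1-q)·1 = q·1+(1-q)·3 ⇒ q(4) = (1-q)(2) ⇒ q = 1/3
P2 indiff ⇒ p·1+(1-p)·4 = p·3+(1-p)·2 ⇒ p(-2) = (1-p)(-2) ⇒ p = 1/2

p=1/2, q=1/3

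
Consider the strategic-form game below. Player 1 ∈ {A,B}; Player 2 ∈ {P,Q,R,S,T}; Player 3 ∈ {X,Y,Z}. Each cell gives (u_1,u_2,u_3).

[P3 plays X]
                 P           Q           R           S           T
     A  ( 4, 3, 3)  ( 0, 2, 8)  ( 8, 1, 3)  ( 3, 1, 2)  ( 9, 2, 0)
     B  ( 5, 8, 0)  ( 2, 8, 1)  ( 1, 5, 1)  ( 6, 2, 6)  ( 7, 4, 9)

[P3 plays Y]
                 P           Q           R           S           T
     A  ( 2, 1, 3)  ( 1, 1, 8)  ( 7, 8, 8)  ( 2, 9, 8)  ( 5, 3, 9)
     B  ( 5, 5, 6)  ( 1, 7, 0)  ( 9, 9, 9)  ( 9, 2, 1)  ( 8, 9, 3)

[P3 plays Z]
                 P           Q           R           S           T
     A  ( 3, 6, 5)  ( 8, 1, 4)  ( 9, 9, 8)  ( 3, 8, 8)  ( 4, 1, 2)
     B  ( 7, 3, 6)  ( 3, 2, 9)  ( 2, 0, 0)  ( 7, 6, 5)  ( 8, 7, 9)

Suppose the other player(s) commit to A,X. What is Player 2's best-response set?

u_2(P vs A,X) = 3
u_2(Q vs A,X) = 2
u_2(R vs A,X) = 1
u_2(S vs A,X) = 1
u_2(T vs A,X) = 2
max payoff 3 at {P}

BR_2 = {P}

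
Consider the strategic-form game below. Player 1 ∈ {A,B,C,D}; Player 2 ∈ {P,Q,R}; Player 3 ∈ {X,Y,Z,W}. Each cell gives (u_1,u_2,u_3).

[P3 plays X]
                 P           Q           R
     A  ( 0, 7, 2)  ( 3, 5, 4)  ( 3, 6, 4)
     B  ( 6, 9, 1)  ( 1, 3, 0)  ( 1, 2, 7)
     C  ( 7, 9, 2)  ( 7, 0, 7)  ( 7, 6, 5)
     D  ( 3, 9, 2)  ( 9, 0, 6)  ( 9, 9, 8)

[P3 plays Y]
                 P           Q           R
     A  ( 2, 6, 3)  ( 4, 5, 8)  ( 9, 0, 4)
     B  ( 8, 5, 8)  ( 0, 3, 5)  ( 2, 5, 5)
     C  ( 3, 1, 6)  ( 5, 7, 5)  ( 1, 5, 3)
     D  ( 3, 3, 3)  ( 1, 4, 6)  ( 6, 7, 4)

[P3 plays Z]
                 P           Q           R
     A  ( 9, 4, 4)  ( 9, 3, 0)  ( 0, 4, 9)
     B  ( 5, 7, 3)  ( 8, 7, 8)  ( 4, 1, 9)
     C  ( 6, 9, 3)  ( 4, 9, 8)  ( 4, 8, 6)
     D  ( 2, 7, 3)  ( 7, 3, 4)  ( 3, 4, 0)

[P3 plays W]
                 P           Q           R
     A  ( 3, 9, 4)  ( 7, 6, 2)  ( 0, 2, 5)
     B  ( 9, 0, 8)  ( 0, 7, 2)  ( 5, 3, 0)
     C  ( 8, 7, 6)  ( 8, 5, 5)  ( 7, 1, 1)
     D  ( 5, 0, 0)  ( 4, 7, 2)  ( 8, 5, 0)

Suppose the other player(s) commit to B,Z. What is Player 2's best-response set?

P2 best: {P,Q}

u_2(P vs B,Z) = 7
u_2(Q vs B,Z) = 7
u_2(R vs B,Z) = 1
max payoff 7 at {P,Q}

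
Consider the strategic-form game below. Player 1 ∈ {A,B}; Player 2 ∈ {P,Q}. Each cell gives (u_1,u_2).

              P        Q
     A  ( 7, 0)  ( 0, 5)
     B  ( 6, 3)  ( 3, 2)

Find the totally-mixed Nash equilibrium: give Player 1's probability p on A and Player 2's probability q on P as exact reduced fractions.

P1 indiff ⇒ q·7+(1-q)·0 = q·6+(1-q)·3 ⇒ q(1) = (1-q)(3) ⇒ q = 3/4
P2 indiff ⇒ p·0+(1-p)·3 = p·5+(1-p)·2 ⇒ p(-5) = (1-p)(-1) ⇒ p = 1/6

p=1/6, q=3/4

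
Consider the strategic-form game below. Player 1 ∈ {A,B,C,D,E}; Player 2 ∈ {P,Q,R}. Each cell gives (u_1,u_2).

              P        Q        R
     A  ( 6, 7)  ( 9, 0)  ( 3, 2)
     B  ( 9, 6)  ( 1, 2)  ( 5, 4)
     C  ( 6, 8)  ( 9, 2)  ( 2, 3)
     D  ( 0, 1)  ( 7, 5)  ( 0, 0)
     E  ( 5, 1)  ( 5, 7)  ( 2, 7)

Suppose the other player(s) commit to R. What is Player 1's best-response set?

u_1(A vs R) = 3
u_1(B vs R) = 5
u_1(C vs R) = 2
u_1(D vs R) = 0
u_1(E vs R) = 2
max payoff 5 at {B}

BR_1 = {B}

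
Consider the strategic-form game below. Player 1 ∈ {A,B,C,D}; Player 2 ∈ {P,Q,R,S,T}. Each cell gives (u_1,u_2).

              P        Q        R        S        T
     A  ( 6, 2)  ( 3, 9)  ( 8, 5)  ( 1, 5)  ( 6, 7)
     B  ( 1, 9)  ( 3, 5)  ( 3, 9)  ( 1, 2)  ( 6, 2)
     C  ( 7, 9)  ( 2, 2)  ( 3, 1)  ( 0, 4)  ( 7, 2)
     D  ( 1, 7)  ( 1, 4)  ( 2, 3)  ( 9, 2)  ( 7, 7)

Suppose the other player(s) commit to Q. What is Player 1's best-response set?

u_1(A vs Q) = 3
u_1(B vs Q) = 3
u_1(C vs Q) = 2
u_1(D vs Q) = 1
max payoff 3 at {A,B}

P1 best: {A,B}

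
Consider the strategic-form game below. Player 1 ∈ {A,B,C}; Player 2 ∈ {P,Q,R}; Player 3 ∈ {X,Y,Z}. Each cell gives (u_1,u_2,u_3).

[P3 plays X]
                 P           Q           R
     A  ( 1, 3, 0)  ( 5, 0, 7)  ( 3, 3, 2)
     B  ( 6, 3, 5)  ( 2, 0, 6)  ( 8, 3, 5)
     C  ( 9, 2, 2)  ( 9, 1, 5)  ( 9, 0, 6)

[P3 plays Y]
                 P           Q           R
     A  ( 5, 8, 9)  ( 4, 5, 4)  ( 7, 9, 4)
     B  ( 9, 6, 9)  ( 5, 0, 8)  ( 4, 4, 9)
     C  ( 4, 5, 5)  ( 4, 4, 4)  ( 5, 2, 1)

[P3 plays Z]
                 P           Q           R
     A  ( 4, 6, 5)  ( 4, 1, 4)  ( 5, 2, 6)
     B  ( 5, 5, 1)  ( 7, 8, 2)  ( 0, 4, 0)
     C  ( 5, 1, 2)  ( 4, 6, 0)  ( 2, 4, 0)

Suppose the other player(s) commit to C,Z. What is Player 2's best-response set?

P2 best: {Q}

u_2(P vs C,Z) = 1
u_2(Q vs C,Z) = 6
u_2(R vs C,Z) = 4
max payoff 6 at {Q}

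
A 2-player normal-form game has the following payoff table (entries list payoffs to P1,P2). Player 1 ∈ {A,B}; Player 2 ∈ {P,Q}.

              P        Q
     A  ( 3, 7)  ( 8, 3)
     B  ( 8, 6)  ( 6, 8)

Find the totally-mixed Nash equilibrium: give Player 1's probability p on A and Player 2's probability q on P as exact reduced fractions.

P1 indiff ⇒ q·3+(1-q)·8 = q·8+(1-q)·6 ⇒ q(-5) = (1-q)(-2) ⇒ q = 2/7
P2 indiff ⇒ p·7+(1-p)·6 = p·3+(1-p)·8 ⇒ p(4) = (1-p)(2) ⇒ p = 1/3

p=1/3, q=2/7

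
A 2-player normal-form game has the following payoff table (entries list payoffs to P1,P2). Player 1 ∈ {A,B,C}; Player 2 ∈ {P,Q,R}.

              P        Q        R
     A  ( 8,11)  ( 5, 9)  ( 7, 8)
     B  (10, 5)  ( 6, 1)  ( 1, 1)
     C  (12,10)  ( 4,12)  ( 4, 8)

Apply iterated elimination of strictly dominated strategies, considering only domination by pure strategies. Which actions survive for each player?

P2 drop R (P beats it: A:11>8 B:5>1 C:10>8)
P1 drop A (B beats it: P:10>8 Q:6>5)
P1→{B,C} P2→{P,Q}

Remaining: P1:{B,C} P2:{P,Q}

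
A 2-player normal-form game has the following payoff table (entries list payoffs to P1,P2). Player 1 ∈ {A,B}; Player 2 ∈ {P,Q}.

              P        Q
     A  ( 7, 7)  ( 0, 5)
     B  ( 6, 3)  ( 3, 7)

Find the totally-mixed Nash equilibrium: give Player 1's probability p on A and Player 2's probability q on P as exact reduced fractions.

P1 mixes 2/3 on A; P2 mixes 3/4 on P

P1 indiff ⇒ q·7+(1-q)·0 = q·6+(1-q)·3 ⇒ q(1) = (1-q)(3) ⇒ q = 3/4
P2 indiff ⇒ p·7+(1-p)·3 = p·5+(1-p)·7 ⇒ p(2) = (1-p)(4) ⇒ p = 2/3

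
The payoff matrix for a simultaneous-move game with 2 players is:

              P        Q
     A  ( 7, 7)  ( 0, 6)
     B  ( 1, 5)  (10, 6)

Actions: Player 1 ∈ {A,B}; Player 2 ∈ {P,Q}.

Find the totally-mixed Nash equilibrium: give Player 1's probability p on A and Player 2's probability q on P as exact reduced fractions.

P1 indiff ⇒ q·7+(1-q)·0 = q·1+(1-q)·10 ⇒ q(6) = (1-q)(10) ⇒ q = 5/8
P2 indiff ⇒ p·7+(1-p)·5 = p·6+(1-p)·6 ⇒ p(1) = (1-p)(1) ⇒ p = 1/2

P1 mixes 1/2 on A; P2 mixes 5/8 on P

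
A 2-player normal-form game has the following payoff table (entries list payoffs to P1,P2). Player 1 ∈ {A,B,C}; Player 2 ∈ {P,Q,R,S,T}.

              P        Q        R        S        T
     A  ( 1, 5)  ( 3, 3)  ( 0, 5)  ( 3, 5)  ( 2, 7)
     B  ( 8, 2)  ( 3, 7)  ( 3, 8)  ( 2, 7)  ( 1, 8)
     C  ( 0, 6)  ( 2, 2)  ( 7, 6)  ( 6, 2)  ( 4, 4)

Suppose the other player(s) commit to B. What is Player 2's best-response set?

u_2(P vs B) = 2
u_2(Q vs B) = 7
u_2(R vs B) = 8
u_2(S vs B) = 7
u_2(T vs B) = 8
max payoff 8 at {R,T}

P2 best: {R,T}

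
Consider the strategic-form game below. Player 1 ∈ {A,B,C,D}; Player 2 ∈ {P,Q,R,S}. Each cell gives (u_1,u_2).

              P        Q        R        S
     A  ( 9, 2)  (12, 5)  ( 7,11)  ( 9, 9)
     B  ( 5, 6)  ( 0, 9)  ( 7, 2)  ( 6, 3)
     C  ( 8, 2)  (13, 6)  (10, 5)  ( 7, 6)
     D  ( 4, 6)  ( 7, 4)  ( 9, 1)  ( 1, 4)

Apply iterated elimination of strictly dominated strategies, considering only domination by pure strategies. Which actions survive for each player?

P1 drop B (C beats it: P:8>5 Q:13>0 R:10>7 S:7>6)
P1 drop D (C beats it: P:8>4 Q:13>7 R:10>9 S:7>1)
P2 drop P (Q beats it: A:5>2 C:6>2)
P1→{A,C} P2→{Q,R,S}

Survivors P1:{A,C} P2:{Q,R,S}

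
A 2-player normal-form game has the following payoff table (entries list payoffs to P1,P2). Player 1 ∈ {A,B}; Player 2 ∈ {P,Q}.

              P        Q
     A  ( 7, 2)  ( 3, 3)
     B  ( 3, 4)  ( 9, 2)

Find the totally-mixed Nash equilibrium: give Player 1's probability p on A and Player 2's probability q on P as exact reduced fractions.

(p,q) = (2/3, 3/5)

P1 indiff ⇒ q·7+(1-q)·3 = q·3+(1-q)·9 ⇒ q(4) = (1-q)(6) ⇒ q = 3/5
P2 indiff ⇒ p·2+(1-p)·4 = p·3+(1-p)·2 ⇒ p(-1) = (1-p)(-2) ⇒ p = 2/3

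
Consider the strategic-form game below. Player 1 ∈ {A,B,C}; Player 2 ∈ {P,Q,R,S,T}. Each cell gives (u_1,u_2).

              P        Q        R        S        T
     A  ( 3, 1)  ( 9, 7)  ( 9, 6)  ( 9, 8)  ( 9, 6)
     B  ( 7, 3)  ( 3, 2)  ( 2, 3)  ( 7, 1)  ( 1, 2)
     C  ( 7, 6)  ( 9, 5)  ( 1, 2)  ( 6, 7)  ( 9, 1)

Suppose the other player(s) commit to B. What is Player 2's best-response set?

u_2(P vs B) = 3
u_2(Q vs B) = 2
u_2(R vs B) = 3
u_2(S vs B) = 1
u_2(T vs B) = 2
max payoff 3 at {P,R}

P2 best: {P,R}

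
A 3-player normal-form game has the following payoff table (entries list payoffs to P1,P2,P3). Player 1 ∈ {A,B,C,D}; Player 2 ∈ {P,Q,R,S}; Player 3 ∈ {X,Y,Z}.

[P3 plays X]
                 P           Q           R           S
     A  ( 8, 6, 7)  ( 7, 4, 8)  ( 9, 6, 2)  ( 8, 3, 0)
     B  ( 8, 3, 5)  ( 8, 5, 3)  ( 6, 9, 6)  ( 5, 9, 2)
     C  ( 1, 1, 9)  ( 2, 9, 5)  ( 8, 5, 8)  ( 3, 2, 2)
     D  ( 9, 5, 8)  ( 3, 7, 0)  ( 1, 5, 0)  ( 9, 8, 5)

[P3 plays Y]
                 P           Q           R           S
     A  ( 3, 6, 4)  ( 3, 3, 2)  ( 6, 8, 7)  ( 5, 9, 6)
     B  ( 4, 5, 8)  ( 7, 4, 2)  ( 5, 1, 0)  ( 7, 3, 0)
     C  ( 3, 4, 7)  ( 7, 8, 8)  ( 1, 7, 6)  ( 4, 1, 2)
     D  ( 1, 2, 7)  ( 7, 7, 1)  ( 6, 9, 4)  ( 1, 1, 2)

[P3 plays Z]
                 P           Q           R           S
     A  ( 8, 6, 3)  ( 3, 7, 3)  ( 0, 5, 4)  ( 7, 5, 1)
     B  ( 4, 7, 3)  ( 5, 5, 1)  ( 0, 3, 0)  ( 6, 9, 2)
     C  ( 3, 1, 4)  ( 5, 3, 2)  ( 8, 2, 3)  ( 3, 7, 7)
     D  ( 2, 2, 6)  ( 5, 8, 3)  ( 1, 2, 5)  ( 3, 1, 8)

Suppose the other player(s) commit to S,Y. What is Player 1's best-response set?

u_1(A vs S,Y) = 5
u_1(B vs S,Y) = 7
u_1(C vs S,Y) = 4
u_1(D vs S,Y) = 1
max payoff 7 at {B}

BR_1 = {B}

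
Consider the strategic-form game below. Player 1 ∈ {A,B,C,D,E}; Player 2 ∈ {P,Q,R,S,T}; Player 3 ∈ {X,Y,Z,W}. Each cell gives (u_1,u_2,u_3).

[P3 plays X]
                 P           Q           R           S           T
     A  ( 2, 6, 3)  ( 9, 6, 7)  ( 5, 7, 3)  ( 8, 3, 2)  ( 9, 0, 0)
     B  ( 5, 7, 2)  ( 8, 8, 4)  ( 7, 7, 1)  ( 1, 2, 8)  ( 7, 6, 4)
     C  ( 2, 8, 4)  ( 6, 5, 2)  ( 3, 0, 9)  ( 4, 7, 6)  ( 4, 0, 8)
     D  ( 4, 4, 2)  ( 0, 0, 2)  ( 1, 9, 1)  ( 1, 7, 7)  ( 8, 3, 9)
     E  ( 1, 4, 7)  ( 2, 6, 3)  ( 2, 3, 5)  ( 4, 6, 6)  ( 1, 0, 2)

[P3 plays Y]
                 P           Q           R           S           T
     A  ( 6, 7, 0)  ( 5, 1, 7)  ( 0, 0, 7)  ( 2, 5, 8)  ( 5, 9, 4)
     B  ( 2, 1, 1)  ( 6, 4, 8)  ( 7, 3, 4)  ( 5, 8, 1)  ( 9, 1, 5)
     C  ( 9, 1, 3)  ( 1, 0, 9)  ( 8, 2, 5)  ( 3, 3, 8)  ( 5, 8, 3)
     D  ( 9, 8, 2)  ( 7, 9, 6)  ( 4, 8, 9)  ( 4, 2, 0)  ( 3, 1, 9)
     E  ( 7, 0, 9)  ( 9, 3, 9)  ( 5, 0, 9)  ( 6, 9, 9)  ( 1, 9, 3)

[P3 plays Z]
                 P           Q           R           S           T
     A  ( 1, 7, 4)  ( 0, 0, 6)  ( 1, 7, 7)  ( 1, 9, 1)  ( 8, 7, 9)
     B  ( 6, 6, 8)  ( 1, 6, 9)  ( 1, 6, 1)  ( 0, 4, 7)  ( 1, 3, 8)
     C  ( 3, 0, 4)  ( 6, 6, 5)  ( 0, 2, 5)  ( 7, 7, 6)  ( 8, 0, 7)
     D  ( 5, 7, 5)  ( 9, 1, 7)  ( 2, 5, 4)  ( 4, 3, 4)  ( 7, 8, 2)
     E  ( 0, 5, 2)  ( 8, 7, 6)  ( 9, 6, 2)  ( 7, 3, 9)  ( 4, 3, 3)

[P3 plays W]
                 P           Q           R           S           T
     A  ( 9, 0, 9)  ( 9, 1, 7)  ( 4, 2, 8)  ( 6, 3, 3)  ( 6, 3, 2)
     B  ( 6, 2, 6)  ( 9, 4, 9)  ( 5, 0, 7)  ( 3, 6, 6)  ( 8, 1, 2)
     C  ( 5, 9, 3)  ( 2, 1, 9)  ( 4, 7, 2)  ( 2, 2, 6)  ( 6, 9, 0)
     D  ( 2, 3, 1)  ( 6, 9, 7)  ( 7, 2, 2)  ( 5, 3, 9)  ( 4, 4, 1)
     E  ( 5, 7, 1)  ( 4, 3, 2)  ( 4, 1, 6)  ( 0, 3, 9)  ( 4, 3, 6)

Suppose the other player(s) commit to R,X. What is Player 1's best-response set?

u_1(A vs R,X) = 5
u_1(B vs R,X) = 7
u_1(C vs R,X) = 3
u_1(D vs R,X) = 1
u_1(E vs R,X) = 2
max payoff 7 at {B}

BR_1 = {B}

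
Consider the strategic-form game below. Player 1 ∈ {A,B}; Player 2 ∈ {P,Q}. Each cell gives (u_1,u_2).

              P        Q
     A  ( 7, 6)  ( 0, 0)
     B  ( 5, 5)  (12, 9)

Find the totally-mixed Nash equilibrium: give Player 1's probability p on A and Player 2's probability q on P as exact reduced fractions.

(p,q) = (2/5, 6/7)

P1 indiff ⇒ q·7+(1-q)·0 = q·5+(1-q)·12 ⇒ q(2) = (1-q)(12) ⇒ q = 6/7
P2 indiff ⇒ p·6+(1-p)·5 = p·0+(1-p)·9 ⇒ p(6) = (1-p)(4) ⇒ p = 2/5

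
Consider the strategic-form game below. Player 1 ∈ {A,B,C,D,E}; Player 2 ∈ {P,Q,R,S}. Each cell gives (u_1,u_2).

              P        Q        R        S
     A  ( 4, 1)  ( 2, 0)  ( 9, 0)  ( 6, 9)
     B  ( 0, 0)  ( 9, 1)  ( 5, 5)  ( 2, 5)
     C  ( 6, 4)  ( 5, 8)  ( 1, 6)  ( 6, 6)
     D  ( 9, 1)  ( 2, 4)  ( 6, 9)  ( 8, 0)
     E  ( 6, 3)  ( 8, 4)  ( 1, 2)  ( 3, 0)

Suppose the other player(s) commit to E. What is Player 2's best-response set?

u_2(P vs E) = 3
u_2(Q vs E) = 4
u_2(R vs E) = 2
u_2(S vs E) = 0
max payoff 4 at {Q}

BR_2 = {Q}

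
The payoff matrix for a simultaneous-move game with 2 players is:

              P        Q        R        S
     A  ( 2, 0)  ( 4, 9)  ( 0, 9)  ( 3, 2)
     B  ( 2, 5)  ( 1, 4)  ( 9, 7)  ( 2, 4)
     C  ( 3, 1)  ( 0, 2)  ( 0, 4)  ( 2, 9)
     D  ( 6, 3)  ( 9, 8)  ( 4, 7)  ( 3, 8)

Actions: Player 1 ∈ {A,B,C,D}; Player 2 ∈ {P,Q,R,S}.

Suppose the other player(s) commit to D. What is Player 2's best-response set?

u_2(P vs D) = 3
u_2(Q vs D) = 8
u_2(R vs D) = 7
u_2(S vs D) = 8
max payoff 8 at {Q,S}

BR_2 = {Q,S}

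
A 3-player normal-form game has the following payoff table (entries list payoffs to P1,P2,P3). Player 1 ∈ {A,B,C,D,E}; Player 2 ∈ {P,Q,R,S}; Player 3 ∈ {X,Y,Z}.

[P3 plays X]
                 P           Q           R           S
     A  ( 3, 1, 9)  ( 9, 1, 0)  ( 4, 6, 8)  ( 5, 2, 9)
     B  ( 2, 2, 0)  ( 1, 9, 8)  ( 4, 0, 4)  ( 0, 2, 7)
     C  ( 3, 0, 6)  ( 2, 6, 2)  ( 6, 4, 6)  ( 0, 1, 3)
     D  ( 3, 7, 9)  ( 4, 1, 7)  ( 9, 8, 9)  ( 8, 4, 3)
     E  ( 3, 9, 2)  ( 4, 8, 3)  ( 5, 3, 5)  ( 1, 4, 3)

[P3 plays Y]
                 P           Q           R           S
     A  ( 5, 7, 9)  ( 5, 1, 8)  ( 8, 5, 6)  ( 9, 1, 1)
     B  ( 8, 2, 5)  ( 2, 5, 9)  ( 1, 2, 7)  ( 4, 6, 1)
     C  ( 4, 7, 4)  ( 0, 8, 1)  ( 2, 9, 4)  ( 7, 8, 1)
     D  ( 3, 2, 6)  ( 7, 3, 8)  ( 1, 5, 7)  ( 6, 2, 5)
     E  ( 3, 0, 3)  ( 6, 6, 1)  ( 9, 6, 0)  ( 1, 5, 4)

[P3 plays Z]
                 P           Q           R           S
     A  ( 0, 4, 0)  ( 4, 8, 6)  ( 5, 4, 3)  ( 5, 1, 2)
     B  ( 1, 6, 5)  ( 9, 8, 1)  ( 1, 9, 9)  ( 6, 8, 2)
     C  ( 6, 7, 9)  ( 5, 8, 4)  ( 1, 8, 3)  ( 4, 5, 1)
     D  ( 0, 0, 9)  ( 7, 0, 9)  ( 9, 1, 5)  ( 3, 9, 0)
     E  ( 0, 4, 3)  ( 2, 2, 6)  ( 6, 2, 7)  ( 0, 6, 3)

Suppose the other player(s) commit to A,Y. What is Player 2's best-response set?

u_2(P vs A,Y) = 7
u_2(Q vs A,Y) = 1
u_2(R vs A,Y) = 5
u_2(S vs A,Y) = 1
max payoff 7 at {P}

P2 best: {P}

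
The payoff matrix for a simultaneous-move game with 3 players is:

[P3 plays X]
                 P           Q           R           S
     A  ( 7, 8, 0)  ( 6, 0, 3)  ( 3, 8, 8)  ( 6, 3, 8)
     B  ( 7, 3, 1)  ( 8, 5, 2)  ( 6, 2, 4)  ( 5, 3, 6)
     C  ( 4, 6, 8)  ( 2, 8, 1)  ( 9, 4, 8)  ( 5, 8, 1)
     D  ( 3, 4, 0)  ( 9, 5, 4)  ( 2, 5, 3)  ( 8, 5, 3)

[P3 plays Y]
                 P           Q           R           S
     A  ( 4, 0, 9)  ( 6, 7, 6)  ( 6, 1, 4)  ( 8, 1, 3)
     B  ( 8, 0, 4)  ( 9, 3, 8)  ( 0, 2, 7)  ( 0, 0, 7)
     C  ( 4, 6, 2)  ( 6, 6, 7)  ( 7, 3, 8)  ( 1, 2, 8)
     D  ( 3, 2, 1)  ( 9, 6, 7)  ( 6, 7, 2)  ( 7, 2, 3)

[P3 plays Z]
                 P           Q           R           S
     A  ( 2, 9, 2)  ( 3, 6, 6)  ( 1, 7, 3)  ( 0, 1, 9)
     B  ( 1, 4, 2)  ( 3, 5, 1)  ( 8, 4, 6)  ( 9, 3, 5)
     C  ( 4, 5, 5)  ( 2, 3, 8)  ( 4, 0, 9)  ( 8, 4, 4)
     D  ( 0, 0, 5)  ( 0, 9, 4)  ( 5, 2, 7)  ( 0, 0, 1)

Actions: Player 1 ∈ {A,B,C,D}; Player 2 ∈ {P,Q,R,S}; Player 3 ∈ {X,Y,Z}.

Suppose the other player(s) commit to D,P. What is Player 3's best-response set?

BR_3 = {Z}

u_3(X vs D,P) = 0
u_3(Y vs D,P) = 1
u_3(Z vs D,P) = 5
max payoff 5 at {Z}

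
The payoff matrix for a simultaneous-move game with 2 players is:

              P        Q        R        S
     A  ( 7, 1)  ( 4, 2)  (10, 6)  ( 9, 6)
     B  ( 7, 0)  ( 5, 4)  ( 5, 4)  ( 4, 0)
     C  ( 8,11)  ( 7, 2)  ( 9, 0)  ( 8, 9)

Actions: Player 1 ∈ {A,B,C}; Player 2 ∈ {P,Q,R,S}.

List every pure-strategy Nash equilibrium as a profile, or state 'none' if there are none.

(A,P): not NE [P1→C gives 8>7; P2→S gives 6>1]
(A,Q): not NE [P1→C gives 7>4; P2→S gives 6>2]
(A,R): NE
(A,S): NE
(B,P): not NE [P1→C gives 8>7; P2→R gives 4>0]
(B,Q): not NE [P1→C gives 7>5]
(B,R): not NE [P1→A gives 10>5]
(B,S): not NE [P1→A gives 9>4; P2→R gives 4>0]
(C,P): NE
(C,Q): not NE [P2→P gives 11>2]
(C,R): not NE [P1→A gives 10>9; P2→P gives 11>0]
(C,S): not NE [P1→A gives 9>8; P2→P gives 11>9]

Nash profiles: (A,R), (A,S), (C,P)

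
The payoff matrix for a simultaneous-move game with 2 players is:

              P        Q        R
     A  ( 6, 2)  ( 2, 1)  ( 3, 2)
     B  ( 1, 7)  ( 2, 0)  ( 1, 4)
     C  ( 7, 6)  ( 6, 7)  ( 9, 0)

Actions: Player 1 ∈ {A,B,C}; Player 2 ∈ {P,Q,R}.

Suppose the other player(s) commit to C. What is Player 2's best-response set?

argmax u_2 = {Q}

u_2(P vs C) = 6
u_2(Q vs C) = 7
u_2(R vs C) = 0
max payoff 7 at {Q}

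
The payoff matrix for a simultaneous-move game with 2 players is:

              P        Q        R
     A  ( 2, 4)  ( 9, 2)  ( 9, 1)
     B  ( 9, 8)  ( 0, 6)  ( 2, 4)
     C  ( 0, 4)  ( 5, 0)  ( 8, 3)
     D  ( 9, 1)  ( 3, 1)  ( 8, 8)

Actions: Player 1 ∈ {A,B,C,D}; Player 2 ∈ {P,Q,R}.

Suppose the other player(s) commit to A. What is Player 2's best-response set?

u_2(P vs A) = 4
u_2(Q vs A) = 2
u_2(R vs A) = 1
max payoff 4 at {P}

P2 best: {P}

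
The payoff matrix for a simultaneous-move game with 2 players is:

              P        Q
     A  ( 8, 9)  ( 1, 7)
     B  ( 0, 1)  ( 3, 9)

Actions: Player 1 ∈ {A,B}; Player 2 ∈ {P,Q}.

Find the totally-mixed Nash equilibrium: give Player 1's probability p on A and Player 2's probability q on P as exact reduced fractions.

P1 indiff ⇒ q·8+(1-q)·1 = q·0+(1-q)·3 ⇒ q(8) = (1-q)(2) ⇒ q = 1/5
P2 indiff ⇒ p·9+(1-p)·1 = p·7+(1-p)·9 ⇒ p(2) = (1-p)(8) ⇒ p = 4/5

P1 mixes 4/5 on A; P2 mixes 1/5 on P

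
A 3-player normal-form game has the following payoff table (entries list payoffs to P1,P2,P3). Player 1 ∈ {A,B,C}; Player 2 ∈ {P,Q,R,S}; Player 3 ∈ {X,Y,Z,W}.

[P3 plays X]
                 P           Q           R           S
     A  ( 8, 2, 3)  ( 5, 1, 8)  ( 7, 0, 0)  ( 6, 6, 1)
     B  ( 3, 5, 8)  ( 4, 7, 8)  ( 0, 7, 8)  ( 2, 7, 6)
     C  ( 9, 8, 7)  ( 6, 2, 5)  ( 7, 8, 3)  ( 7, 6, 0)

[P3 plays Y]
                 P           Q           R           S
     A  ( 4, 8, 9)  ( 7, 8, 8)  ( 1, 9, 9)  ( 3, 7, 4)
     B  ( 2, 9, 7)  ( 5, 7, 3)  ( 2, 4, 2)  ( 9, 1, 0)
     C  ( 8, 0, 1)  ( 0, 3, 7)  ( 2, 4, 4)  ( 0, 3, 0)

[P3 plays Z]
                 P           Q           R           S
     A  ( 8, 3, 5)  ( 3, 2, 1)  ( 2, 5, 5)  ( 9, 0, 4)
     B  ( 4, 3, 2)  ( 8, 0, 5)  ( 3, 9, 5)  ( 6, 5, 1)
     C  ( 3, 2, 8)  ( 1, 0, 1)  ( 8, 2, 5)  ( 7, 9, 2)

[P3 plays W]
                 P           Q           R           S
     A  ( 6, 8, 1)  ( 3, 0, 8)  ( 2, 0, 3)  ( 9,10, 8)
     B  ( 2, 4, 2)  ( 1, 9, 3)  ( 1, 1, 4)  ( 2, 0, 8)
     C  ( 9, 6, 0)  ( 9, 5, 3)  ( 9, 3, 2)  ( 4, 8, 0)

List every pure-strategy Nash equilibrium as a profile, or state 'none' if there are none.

(A,P,X): not NE [P1→C gives 9>8; P2→S gives 6>2; P3→Y gives 9>3]
(A,P,Y): not NE [P1→C gives 8>4; P2→R gives 9>8]
(A,P,Z): not NE [P2→R gives 5>3; P3→Y gives 9>5]
(A,P,W): not NE [P1→C gives 9>6; P2→S gives 10>8; P3→Y gives 9>1]
(A,Q,X): not NE [P1→C gives 6>5; P2→S gives 6>1]
(A,Q,Y): not NE [P2→R gives 9>8]
(A,Q,Z): not NE [P1→B gives 8>3; P2→R gives 5>2; P3→W gives 8>1]
(A,Q,W): not NE [P1→C gives 9>3; P2→S gives 10>0]
(A,R,X): not NE [P2→S gives 6>0; P3→Y gives 9>0]
(A,R,Y): not NE [P1→C gives 2>1]
(A,R,Z): not NE [P1→C gives 8>2; P3→Y gives 9>5]
(A,R,W): not NE [P1→C gives 9>2; P2→S gives 10>0; P3→Y gives 9>3]
(A,S,X): not NE [P1→C gives 7>6; P3→W gives 8>1]
(A,S,Y): not NE [P1→B gives 9>3; P2→R gives 9>7; P3→W gives 8>4]
(A,S,Z): not NE [P2→R gives 5>0; P3→W gives 8>4]
(A,S,W): NE
(B,P,X): not NE [P1→C gives 9>3; P2→S gives 7>5]
(B,P,Y): not NE [P1→C gives 8>2; P3→X gives 8>7]
(B,P,Z): not NE [P1→A gives 8>4; P2→R gives 9>3; P3→X gives 8>2]
(B,P,W): not NE [P1→C gives 9>2; P2→Q gives 9>4; P3→X gives 8>2]
(B,Q,X): not NE [P1→C gives 6>4]
(B,Q,Y): not NE [P1→A gives 7>5; P2→P gives 9>7; P3→X gives 8>3]
(B,Q,Z): not NE [P2→R gives 9>0; P3→X gives 8>5]
(B,Q,W): not NE [P1→C gives 9>1; P3→X gives 8>3]
(B,R,X): not NE [P1→C gives 7>0]
(B,R,Y): not NE [P2→P gives 9>4; P3→X gives 8>2]
(B,R,Z): not NE [P1→C gives 8>3; P3→X gives 8>5]
(B,R,W): not NE [P1→C gives 9>1; P2→Q gives 9>1; P3→X gives 8>4]
(B,S,X): not NE [P1→C gives 7>2; P3→W gives 8>6]
(B,S,Y): not NE [P2→P gives 9>1; P3→W gives 8>0]
(B,S,Z): not NE [P1→A gives 9>6; P2→R gives 9>5; P3→W gives 8>1]
(B,S,W): not NE [P1→A gives 9>2; P2→Q gives 9>0]
(C,P,X): not NE [P3→Z gives 8>7]
(C,P,Y): not NE [P2→R gives 4>0; P3→Z gives 8>1]
(C,P,Z): not NE [P1→A gives 8>3; P2→S gives 9>2]
(C,P,W): not NE [P2→S gives 8>6; P3→Z gives 8>0]
(C,Q,X): not NE [P2→R gives 8>2; P3→Y gives 7>5]
(C,Q,Y): not NE [P1→A gives 7>0; P2→R gives 4>3]
(C,Q,Z): not NE [P1→B gives 8>1; P2→S gives 9>0; P3→Y gives 7>1]
(C,Q,W): not NE [P2→S gives 8>5; P3→Y gives 7>3]
(C,R,X): not NE [P3→Z gives 5>3]
(C,R,Y): not NE [P3→Z gives 5>4]
(C,R,Z): not NE [P2→S gives 9>2]
(C,R,W): not NE [P2→S gives 8>3; P3→Z gives 5>2]
(C,S,X): not NE [P2→R gives 8>6; P3→Z gives 2>0]
(C,S,Y): not NE [P1→B gives 9>0; P2→R gives 4>3; P3→Z gives 2>0]
(C,S,Z): not NE [P1→A gives 9>7]
(C,S,W): not NE [P1→A gives 9>4; P3→Z gives 2>0]

NE set: (A,S,W)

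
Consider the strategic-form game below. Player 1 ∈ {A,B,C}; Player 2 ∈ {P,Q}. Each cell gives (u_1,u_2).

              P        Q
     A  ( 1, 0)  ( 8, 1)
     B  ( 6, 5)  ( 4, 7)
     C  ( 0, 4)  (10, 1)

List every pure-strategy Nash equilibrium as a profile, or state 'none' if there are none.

(A,P): not NE [P1→B gives 6>1; P2→Q gives 1>0]
(A,Q): not NE [P1→C gives 10>8]
(B,P): not NE [P2→Q gives 7>5]
(B,Q): not NE [P1→C gives 10>4]
(C,P): not NE [P1→B gives 6>0]
(C,Q): not NE [P2→P gives 4>1]

No pure NE.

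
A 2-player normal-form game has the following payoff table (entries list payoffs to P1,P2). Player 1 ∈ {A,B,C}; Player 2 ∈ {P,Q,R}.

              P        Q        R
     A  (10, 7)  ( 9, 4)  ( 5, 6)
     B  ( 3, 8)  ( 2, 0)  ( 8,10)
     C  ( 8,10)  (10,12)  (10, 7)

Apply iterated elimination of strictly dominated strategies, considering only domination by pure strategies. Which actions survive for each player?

IESDS → P1:{A,C} P2:{P,Q}

P1 drop B (C beats it: P:8>3 Q:10>2 R:10>8)
P2 drop R (P beats it: A:7>6 C:10>7)
P1→{A,C} P2→{P,Q}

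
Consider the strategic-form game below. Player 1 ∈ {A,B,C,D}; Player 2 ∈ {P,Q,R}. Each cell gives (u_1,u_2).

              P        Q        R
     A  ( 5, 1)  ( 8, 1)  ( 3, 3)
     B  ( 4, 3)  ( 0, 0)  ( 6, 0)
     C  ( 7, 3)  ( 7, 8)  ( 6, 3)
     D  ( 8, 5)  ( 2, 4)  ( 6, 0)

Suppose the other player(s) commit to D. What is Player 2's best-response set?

u_2(P vs D) = 5
u_2(Q vs D) = 4
u_2(R vs D) = 0
max payoff 5 at {P}

P2 best: {P}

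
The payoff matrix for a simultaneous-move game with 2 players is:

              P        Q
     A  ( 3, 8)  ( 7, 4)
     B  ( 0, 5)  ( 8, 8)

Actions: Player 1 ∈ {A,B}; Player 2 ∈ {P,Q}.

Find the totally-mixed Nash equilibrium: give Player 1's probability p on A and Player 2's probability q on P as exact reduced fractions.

(p,q) = (3/7, 1/4)

P1 indiff ⇒ q·3+(1-q)·7 = q·0+(1-q)·8 ⇒ q(3) = (1-q)(1) ⇒ q = 1/4
P2 indiff ⇒ p·8+(1-p)·5 = p·4+(1-p)·8 ⇒ p(4) = (1-p)(3) ⇒ p = 3/7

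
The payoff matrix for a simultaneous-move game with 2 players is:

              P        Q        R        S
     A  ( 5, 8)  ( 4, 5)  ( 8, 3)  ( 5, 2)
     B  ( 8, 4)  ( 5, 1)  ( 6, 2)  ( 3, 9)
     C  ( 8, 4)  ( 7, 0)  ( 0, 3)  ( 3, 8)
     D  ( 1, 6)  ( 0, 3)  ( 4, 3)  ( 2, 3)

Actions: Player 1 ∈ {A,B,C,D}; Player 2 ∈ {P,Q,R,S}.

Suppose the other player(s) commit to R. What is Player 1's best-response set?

u_1(A vs R) = 8
u_1(B vs R) = 6
u_1(C vs R) = 0
u_1(D vs R) = 4
max payoff 8 at {A}

BR_1 = {A}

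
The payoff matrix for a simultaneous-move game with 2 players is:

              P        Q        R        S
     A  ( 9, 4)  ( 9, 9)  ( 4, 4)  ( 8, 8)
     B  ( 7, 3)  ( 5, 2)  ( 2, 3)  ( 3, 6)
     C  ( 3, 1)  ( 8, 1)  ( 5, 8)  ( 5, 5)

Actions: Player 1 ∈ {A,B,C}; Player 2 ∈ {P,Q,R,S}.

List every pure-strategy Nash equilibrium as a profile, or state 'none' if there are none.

PSNE = {(A,Q), (C,R)}

(A,P): not NE [P2→Q gives 9>4]
(A,Q): NE
(A,R): not NE [P1→C gives 5>4; P2→Q gives 9>4]
(A,S): not NE [P2→Q gives 9>8]
(B,P): not NE [P1→A gives 9>7; P2→S gives 6>3]
(B,Q): not NE [P1→A gives 9>5; P2→S gives 6>2]
(B,R): not NE [P1→C gives 5>2; P2→S gives 6>3]
(B,S): not NE [P1→A gives 8>3]
(C,P): not NE [P1→A gives 9>3; P2→R gives 8>1]
(C,Q): not NE [P1→A gives 9>8; P2→R gives 8>1]
(C,R): NE
(C,S): not NE [P1→A gives 8>5; P2→R gives 8>5]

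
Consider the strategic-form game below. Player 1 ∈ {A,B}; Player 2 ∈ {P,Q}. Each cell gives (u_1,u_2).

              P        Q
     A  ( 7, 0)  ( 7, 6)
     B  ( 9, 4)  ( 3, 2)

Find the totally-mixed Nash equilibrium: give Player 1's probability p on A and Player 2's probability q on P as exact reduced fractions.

P1 indiff ⇒ q·7+(1-q)·7 = q·9+(1-q)·3 ⇒ q(-2) = (1-q)(-4) ⇒ q = 2/3
P2 indiff ⇒ p·0+(1-p)·4 = p·6+(1-p)·2 ⇒ p(-6) = (1-p)(-2) ⇒ p = 1/4

P1 mixes 1/4 on A; P2 mixes 2/3 on P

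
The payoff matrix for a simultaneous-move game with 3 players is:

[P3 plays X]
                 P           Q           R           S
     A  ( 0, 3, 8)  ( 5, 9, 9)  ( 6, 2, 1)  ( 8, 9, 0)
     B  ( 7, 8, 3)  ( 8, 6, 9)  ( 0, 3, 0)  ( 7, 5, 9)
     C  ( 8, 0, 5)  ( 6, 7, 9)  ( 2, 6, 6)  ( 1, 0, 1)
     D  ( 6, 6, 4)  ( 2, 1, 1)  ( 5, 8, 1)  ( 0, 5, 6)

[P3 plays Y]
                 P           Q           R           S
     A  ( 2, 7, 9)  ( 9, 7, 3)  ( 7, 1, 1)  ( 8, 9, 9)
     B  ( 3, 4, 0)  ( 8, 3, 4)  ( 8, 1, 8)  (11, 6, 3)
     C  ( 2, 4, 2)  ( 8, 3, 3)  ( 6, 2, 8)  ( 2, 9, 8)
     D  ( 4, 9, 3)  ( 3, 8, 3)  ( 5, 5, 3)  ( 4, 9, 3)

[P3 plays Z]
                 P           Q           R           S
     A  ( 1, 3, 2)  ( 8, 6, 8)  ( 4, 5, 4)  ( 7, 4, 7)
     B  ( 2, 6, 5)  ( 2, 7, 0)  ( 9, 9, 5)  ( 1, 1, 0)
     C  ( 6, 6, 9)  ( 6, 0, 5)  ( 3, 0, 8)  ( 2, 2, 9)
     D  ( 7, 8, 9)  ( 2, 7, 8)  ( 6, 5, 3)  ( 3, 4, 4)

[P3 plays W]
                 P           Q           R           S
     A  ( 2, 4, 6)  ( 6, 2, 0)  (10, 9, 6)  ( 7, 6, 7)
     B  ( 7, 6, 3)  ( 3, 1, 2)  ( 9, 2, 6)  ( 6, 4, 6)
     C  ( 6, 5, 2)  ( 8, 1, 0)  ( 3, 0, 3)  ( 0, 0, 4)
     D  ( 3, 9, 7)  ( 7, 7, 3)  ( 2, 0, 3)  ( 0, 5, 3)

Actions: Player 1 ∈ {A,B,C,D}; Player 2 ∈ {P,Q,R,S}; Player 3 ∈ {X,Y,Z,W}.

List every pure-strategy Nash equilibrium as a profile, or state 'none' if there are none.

NE set: (A,R,W), (D,P,Z)

(A,P,X): not NE [P1→C gives 8>0; P2→S gives 9>3; P3→Y gives 9>8]
(A,P,Y): not NE [P1→D gives 4>2; P2→S gives 9>7]
(A,P,Z): not NE [P1→D gives 7>1; P2→Q gives 6>3; P3→Y gives 9>2]
(A,P,W): not NE [P1→B gives 7>2; P2→R gives 9>4; P3→Y gives 9>6]
(A,Q,X): not NE [P1→B gives 8>5]
(A,Q,Y): not NE [P2→S gives 9>7; P3→X gives 9>3]
(A,Q,Z): not NE [P3→X gives 9>8]
(A,Q,W): not NE [P1→C gives 8>6; P2→R gives 9>2; P3→X gives 9>0]
(A,R,X): not NE [P2→S gives 9>2; P3→W gives 6>1]
(A,R,Y): not NE [P1→B gives 8>7; P2→S gives 9>1; P3→W gives 6>1]
(A,R,Z): not NE [P1→B gives 9>4; P2→Q gives 6>5; P3→W gives 6>4]
(A,R,W): NE
(A,S,X): not NE [P3→Y gives 9>0]
(A,S,Y): not NE [P1→B gives 11>8]
(A,S,Z): not NE [P2→Q gives 6>4; P3→Y gives 9>7]
(A,S,W): not NE [P2→R gives 9>6; P3→Y gives 9>7]
(B,P,X): not NE [P1→C gives 8>7; P3→Z gives 5>3]
(B,P,Y): not NE [P1→D gives 4>3; P2→S gives 6>4; P3→Z gives 5>0]
(B,P,Z): not NE [P1→D gives 7>2; P2→R gives 9>6]
(B,P,W): not NE [P3→Z gives 5>3]
(B,Q,X): not NE [P2→P gives 8>6]
(B,Q,Y): not NE [P1→A gives 9>8; P2→S gives 6>3; P3→X gives 9>4]
(B,Q,Z): not NE [P1→A gives 8>2; P2→R gives 9>7; P3→X gives 9>0]
(B,Q,W): not NE [P1→C gives 8>3; P2→P gives 6>1; P3→X gives 9>2]
(B,R,X): not NE [P1→A gives 6>0; P2→P gives 8>3; P3→Y gives 8>0]
(B,R,Y): not NE [P2→S gives 6>1]
(B,R,Z): not NE [P3→Y gives 8>5]
(B,R,W): not NE [P1→A gives 10>9; P2→P gives 6>2; P3→Y gives 8>6]
(B,S,X): not NE [P1→A gives 8>7; P2→P gives 8>5]
(B,S,Y): not NE [P3→X gives 9>3]
(B,S,Z): not NE [P1→A gives 7>1; P2→R gives 9>1; P3→X gives 9>0]
(B,S,W): not NE [P1→A gives 7>6; P2→P gives 6>4; P3→X gives 9>6]
(C,P,X): not NE [P2→Q gives 7>0; P3→Z gives 9>5]
(C,P,Y): not NE [P1→D gives 4>2; P2→S gives 9>4; P3→Z gives 9>2]
(C,P,Z): not NE [P1→D gives 7>6]
(C,P,W): not NE [P1→B gives 7>6; P3→Z gives 9>2]
(C,Q,X): not NE [P1→B gives 8>6]
(C,Q,Y): not NE [P1→A gives 9>8; P2→S gives 9>3; P3→X gives 9>3]
(C,Q,Z): not NE [P1→A gives 8>6; P2→P gives 6>0; P3→X gives 9>5]
(C,Q,W): not NE [P2→P gives 5>1; P3→X gives 9>0]
(C,R,X): not NE [P1→A gives 6>2; P2→Q gives 7>6; P3→Z gives 8>6]
(C,R,Y): not NE [P1→B gives 8>6; P2→S gives 9>2]
(C,R,Z): not NE [P1→B gives 9>3; P2→P gives 6>0]
(C,R,W): not NE [P1→A gives 10>3; P2→P gives 5>0; P3→Z gives 8>3]
(C,S,X): not NE [P1→A gives 8>1; P2→Q gives 7>0; P3→Z gives 9>1]
(C,S,Y): not NE [P1→B gives 11>2; P3→Z gives 9>8]
(C,S,Z): not NE [P1→A gives 7>2; P2→P gives 6>2]
(C,S,W): not NE [P1→A gives 7>0; P2→P gives 5>0; P3→Z gives 9>4]
(D,P,X): not NE [P1→C gives 8>6; P2→R gives 8>6; P3→Z gives 9>4]
(D,P,Y): not NE [P3→Z gives 9>3]
(D,P,Z): NE
(D,P,W): not NE [P1→B gives 7>3; P3→Z gives 9>7]
(D,Q,X): not NE [P1→B gives 8>2; P2→R gives 8>1; P3→Z gives 8>1]
(D,Q,Y): not NE [P1→A gives 9>3; P2→S gives 9>8; P3→Z gives 8>3]
(D,Q,Z): not NE [P1→A gives 8>2; P2→P gives 8>7]
(D,Q,W): not NE [P1→C gives 8>7; P2→P gives 9>7; P3→Z gives 8>3]
(D,R,X): not NE [P1→A gives 6>5; P3→W gives 3>1]
(D,R,Y): not NE [P1→B gives 8>5; P2→S gives 9>5]
(D,R,Z): not NE [P1→B gives 9>6; P2→P gives 8>5]
(D,R,W): not NE [P1→A gives 10>2; P2→P gives 9>0]
(D,S,X): not NE [P1→A gives 8>0; P2→R gives 8>5]
(D,S,Y): not NE [P1→B gives 11>4; P3→X gives 6>3]
(D,S,Z): not NE [P1→A gives 7>3; P2→P gives 8>4; P3→X gives 6>4]
(D,S,W): not NE [P1→A gives 7>0; P2→P gives 9>5; P3→X gives 6>3]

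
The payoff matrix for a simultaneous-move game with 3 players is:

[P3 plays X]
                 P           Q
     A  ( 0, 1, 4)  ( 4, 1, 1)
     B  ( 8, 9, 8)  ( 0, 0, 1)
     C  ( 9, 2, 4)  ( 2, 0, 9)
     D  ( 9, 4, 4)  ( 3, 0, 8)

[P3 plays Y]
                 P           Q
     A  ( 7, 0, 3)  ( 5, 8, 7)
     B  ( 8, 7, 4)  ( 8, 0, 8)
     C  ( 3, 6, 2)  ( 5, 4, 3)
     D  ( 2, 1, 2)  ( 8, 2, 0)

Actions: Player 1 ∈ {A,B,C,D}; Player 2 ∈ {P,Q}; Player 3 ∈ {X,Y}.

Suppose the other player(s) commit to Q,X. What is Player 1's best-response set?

P1 best: {A}

u_1(A vs Q,X) = 4
u_1(B vs Q,X) = 0
u_1(C vs Q,X) = 2
u_1(D vs Q,X) = 3
max payoff 4 at {A}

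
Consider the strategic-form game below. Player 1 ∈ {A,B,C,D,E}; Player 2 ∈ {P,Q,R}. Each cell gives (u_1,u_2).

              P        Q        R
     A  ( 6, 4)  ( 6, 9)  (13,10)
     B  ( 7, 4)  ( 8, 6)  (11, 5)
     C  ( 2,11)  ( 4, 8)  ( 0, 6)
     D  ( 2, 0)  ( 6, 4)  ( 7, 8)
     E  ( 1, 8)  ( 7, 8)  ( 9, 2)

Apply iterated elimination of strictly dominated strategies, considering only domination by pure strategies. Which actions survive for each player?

IESDS → P1:{A,B} P2:{Q,R}

P1 drop C (A beats it: P:6>2 Q:6>4 R:13>0)
P1 drop D (B beats it: P:7>2 Q:8>6 R:11>7)
P1 drop E (B beats it: P:7>1 Q:8>7 R:11>9)
P2 drop P (Q beats it: A:9>4 B:6>4)
P1→{A,B} P2→{Q,R}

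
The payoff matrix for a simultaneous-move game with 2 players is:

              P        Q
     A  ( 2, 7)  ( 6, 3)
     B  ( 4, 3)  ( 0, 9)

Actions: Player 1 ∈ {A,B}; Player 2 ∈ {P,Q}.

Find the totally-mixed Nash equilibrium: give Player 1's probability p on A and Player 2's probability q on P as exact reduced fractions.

p=3/5, q=3/4

P1 indiff ⇒ q·2+(1-q)·6 = q·4+(1-q)·0 ⇒ q(-2) = (1-q)(-6) ⇒ q = 3/4
P2 indiff ⇒ p·7+(1-p)·3 = p·3+(1-p)·9 ⇒ p(4) = (1-p)(6) ⇒ p = 3/5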